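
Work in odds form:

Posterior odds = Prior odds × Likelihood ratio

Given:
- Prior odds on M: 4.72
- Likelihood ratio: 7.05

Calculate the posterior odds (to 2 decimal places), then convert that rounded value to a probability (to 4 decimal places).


Step 1: Calculate posterior odds
Posterior odds = Prior odds × LR
               = 4.72 × 7.05
               = 33.28

Step 2: Convert to probability
P(M|E) = Posterior odds / (1 + Posterior odds)
       = 33.28 / (1 + 33.28)
       = 33.28 / 34.28
       = 0.9708

The evidence increased P(M) from 0.8252 to 0.9708.


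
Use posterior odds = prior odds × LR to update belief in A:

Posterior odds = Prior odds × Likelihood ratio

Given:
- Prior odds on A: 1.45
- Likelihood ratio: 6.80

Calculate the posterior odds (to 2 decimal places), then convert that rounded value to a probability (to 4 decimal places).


Step 1: Calculate posterior odds
Posterior odds = Prior odds × LR
               = 1.45 × 6.80
               = 9.86

Step 2: Convert to probability
P(A|E) = Posterior odds / (1 + Posterior odds)
       = 9.86 / (1 + 9.86)
       = 9.86 / 10.86
       = 0.9079

The evidence increased P(A) from 0.5918 to 0.9079.


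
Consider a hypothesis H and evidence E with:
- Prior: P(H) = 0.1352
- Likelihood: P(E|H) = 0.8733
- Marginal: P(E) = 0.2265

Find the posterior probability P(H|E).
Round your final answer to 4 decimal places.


Using Bayes' theorem:

P(H|E) = P(E|H) × P(H) / P(E)
       = 0.8733 × 0.1352 / 0.2265
       = 0.11807016 / 0.2265
       = 0.5213

The evidence strengthens our belief in H.
Prior: 0.1352 → Posterior: 0.5213


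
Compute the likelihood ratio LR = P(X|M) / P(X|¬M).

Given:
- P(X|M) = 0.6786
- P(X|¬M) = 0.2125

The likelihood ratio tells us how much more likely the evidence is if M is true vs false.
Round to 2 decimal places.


Likelihood Ratio (LR) = P(X|M) / P(X|¬M)

LR = 0.6786 / 0.2125
   = 3.19

The evidence is 3.19 times more likely if M is true than if M is false.
Because LR exceeds 1, X is evidence for M.


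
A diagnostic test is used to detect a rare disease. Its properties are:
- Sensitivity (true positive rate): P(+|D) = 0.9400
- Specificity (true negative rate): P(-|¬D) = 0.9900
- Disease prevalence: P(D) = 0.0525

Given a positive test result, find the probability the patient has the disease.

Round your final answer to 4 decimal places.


Let D = has disease, + = positive test

Given:
- P(D) = 0.0525 (prevalence)
- P(+|D) = 0.9400 (sensitivity)
- P(-|¬D) = 0.9900 (specificity)
- P(+|¬D) = 0.0100 (false positive rate = 1 - specificity)

Step 1: Find P(+)
P(+) = P(+|D)P(D) + P(+|¬D)P(¬D)
     = 0.9400 × 0.0525 + 0.0100 × 0.9475
     = 0.04935000 + 0.00947500
     = 0.05882500

Step 2: Apply Bayes' theorem for P(D|+)
P(D|+) = P(+|D)P(D) / P(+)
       = 0.04935000 / 0.05882500
       = 0.8389


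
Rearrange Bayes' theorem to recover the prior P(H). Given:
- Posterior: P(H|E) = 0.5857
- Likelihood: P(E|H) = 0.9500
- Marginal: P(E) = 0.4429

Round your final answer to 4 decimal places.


From Bayes' theorem: P(H|E) = P(E|H) × P(H) / P(E)

Rearranging for P(H):
P(H) = P(H|E) × P(E) / P(E|H)
     = 0.5857 × 0.4429 / 0.9500
     = 0.25940653 / 0.9500
     = 0.2731


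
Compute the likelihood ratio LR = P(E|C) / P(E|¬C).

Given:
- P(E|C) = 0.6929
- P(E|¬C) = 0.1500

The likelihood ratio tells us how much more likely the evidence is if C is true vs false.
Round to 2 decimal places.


Likelihood Ratio (LR) = P(E|C) / P(E|¬C)

LR = 0.6929 / 0.1500
   = 4.62

The evidence is 4.62 times more likely if C is true than if C is false.
LR > 1, so observing E raises the odds in favor of C.


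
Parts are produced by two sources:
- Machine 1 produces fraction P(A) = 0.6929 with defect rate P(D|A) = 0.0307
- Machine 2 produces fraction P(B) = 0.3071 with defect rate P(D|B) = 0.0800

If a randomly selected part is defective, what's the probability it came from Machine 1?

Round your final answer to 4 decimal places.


Let A = from Machine 1, D = defective

Given:
- P(A) = 0.6929, P(B) = 0.3071
- P(D|A) = 0.0307, P(D|B) = 0.0800

Step 1: Find P(D)
P(D) = P(D|A)P(A) + P(D|B)P(B)
     = 0.0307 × 0.6929 + 0.0800 × 0.3071
     = 0.02127203 + 0.02456800
     = 0.04584003

Step 2: Apply Bayes' theorem
P(A|D) = P(D|A)P(A) / P(D)
       = 0.02127203 / 0.04584003
       = 0.4640


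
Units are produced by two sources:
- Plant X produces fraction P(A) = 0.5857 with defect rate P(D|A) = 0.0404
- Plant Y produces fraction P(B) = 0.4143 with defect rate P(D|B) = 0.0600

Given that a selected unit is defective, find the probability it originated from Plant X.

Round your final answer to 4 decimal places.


Let A = from Plant X, D = defective

Given:
- P(A) = 0.5857, P(B) = 0.4143
- P(D|A) = 0.0404, P(D|B) = 0.0600

Step 1: Find P(D)
P(D) = P(D|A)P(A) + P(D|B)P(B)
     = 0.0404 × 0.5857 + 0.0600 × 0.4143
     = 0.02366228 + 0.02485800
     = 0.04852028

Step 2: Apply Bayes' theorem
P(A|D) = P(D|A)P(A) / P(D)
       = 0.02366228 / 0.04852028
       = 0.4877


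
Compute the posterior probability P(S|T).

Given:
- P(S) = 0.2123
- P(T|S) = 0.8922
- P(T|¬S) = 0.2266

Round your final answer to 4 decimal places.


Bayes' theorem: P(S|T) = P(T|S) × P(S) / P(T)

Step 1: Calculate P(T) using law of total probability
P(T) = P(T|S)P(S) + P(T|¬S)P(¬S)
     = 0.8922 × 0.2123 + 0.2266 × 0.7877
     = 0.18941406 + 0.17849282
     = 0.36790688

Step 2: Apply Bayes' theorem
P(S|T) = P(T|S) × P(S) / P(T)
       = 0.18941406 / 0.36790688
       = 0.5148


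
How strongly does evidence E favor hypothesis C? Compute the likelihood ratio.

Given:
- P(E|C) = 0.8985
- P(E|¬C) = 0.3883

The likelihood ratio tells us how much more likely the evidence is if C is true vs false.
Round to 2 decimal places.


Likelihood Ratio (LR) = P(E|C) / P(E|¬C)

LR = 0.8985 / 0.3883
   = 2.31

The evidence is 2.31 times more likely if C is true than if C is false.
Because LR exceeds 1, E is evidence for C.


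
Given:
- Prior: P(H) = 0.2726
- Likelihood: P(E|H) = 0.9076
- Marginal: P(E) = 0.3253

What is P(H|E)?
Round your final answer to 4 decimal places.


Using Bayes' theorem:

P(H|E) = P(E|H) × P(H) / P(E)
       = 0.9076 × 0.2726 / 0.3253
       = 0.24741176 / 0.3253
       = 0.7606

The evidence strengthens our belief in H.
Prior: 0.2726 → Posterior: 0.7606


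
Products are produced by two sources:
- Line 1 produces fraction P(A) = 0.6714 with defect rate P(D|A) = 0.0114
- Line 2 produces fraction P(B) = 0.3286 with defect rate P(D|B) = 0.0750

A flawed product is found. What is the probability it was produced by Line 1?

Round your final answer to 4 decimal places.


Let A = from Line 1, D = flawed

Given:
- P(A) = 0.6714, P(B) = 0.3286
- P(D|A) = 0.0114, P(D|B) = 0.0750

Step 1: Find P(D)
P(D) = P(D|A)P(A) + P(D|B)P(B)
     = 0.0114 × 0.6714 + 0.0750 × 0.3286
     = 0.00765396 + 0.02464500
     = 0.03229896

Step 2: Apply Bayes' theorem
P(A|D) = P(D|A)P(A) / P(D)
       = 0.00765396 / 0.03229896
       = 0.2370


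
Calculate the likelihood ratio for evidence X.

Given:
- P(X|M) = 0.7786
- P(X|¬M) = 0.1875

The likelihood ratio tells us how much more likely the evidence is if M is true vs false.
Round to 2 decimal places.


Likelihood Ratio (LR) = P(X|M) / P(X|¬M)

LR = 0.7786 / 0.1875
   = 4.15

The evidence is 4.15 times more likely if M is true than if M is false.
LR > 1, so observing X raises the odds in favor of M.


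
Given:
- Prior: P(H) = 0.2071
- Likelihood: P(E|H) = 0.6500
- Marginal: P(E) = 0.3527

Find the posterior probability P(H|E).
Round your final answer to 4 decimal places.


Using Bayes' theorem:

P(H|E) = P(E|H) × P(H) / P(E)
       = 0.6500 × 0.2071 / 0.3527
       = 0.13461500 / 0.3527
       = 0.3817

The evidence strengthens our belief in H.
Prior: 0.2071 → Posterior: 0.3817


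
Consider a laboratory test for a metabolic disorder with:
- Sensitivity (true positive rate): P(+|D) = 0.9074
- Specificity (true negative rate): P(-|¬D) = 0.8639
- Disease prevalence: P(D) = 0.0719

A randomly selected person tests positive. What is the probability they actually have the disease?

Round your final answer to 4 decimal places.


Let D = has disease, + = positive test

Given:
- P(D) = 0.0719 (prevalence)
- P(+|D) = 0.9074 (sensitivity)
- P(-|¬D) = 0.8639 (specificity)
- P(+|¬D) = 0.1361 (false positive rate = 1 - specificity)

Step 1: Find P(+)
P(+) = P(+|D)P(D) + P(+|¬D)P(¬D)
     = 0.9074 × 0.0719 + 0.1361 × 0.9281
     = 0.06524206 + 0.12631441
     = 0.19155647

Step 2: Apply Bayes' theorem for P(D|+)
P(D|+) = P(+|D)P(D) / P(+)
       = 0.06524206 / 0.19155647
       = 0.3406


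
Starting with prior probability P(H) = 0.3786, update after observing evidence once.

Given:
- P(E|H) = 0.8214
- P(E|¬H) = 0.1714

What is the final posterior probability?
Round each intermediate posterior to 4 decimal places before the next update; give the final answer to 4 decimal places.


Sequential Bayesian updating:

Initial prior: P(H) = 0.3786

Update 1:
  P(E) = 0.8214 × 0.3786 + 0.1714 × 0.6214 = 0.31098204 + 0.10650796 = 0.41749000
  P(H|E) = 0.31098204 / 0.41749000 = 0.7449

Final posterior: 0.7449


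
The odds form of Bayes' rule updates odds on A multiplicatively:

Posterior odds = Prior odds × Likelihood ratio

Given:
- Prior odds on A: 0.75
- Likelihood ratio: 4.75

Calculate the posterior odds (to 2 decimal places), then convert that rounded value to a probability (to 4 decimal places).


Step 1: Calculate posterior odds
Posterior odds = Prior odds × LR
               = 0.75 × 4.75
               = 3.56

Step 2: Convert to probability
P(A|E) = Posterior odds / (1 + Posterior odds)
       = 3.56 / (1 + 3.56)
       = 3.56 / 4.56
       = 0.7807

The evidence increased P(A) from 0.4286 to 0.7807.


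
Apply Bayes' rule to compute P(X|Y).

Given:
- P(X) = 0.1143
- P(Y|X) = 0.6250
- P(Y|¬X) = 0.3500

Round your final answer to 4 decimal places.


Bayes' theorem: P(X|Y) = P(Y|X) × P(X) / P(Y)

Step 1: Calculate P(Y) using law of total probability
P(Y) = P(Y|X)P(X) + P(Y|¬X)P(¬X)
     = 0.6250 × 0.1143 + 0.3500 × 0.8857
     = 0.07143750 + 0.30999500
     = 0.38143250

Step 2: Apply Bayes' theorem
P(X|Y) = P(Y|X) × P(X) / P(Y)
       = 0.07143750 / 0.38143250
       = 0.1873


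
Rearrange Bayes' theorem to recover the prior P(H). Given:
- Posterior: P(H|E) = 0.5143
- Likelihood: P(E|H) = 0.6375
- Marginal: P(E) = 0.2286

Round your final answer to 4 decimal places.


From Bayes' theorem: P(H|E) = P(E|H) × P(H) / P(E)

Rearranging for P(H):
P(H) = P(H|E) × P(E) / P(E|H)
     = 0.5143 × 0.2286 / 0.6375
     = 0.11756898 / 0.6375
     = 0.1844


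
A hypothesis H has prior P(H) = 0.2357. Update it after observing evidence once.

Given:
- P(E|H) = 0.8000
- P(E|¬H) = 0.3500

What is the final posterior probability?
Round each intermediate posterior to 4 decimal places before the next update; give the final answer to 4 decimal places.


Sequential Bayesian updating:

Initial prior: P(H) = 0.2357

Update 1:
  P(E) = 0.8000 × 0.2357 + 0.3500 × 0.7643 = 0.18856000 + 0.26750500 = 0.45606500
  P(H|E) = 0.18856000 / 0.45606500 = 0.4134

Final posterior: 0.4134


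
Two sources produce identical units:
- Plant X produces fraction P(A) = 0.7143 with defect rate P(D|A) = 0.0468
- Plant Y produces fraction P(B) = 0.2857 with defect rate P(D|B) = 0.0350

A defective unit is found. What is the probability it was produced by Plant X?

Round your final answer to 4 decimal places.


Let A = from Plant X, D = defective

Given:
- P(A) = 0.7143, P(B) = 0.2857
- P(D|A) = 0.0468, P(D|B) = 0.0350

Step 1: Find P(D)
P(D) = P(D|A)P(A) + P(D|B)P(B)
     = 0.0468 × 0.7143 + 0.0350 × 0.2857
     = 0.03342924 + 0.00999950
     = 0.04342874

Step 2: Apply Bayes' theorem
P(A|D) = P(D|A)P(A) / P(D)
       = 0.03342924 / 0.04342874
       = 0.7697


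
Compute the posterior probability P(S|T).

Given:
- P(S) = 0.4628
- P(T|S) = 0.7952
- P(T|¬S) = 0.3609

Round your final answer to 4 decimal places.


Bayes' theorem: P(S|T) = P(T|S) × P(S) / P(T)

Step 1: Calculate P(T) using law of total probability
P(T) = P(T|S)P(S) + P(T|¬S)P(¬S)
     = 0.7952 × 0.4628 + 0.3609 × 0.5372
     = 0.36801856 + 0.19387548
     = 0.56189404

Step 2: Apply Bayes' theorem
P(S|T) = P(T|S) × P(S) / P(T)
       = 0.36801856 / 0.56189404
       = 0.6550


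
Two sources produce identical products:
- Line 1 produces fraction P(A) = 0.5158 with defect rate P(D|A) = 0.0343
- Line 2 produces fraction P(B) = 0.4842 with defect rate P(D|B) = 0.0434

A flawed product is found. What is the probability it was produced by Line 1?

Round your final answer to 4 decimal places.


Let A = from Line 1, D = flawed

Given:
- P(A) = 0.5158, P(B) = 0.4842
- P(D|A) = 0.0343, P(D|B) = 0.0434

Step 1: Find P(D)
P(D) = P(D|A)P(A) + P(D|B)P(B)
     = 0.0343 × 0.5158 + 0.0434 × 0.4842
     = 0.01769194 + 0.02101428
     = 0.03870622

Step 2: Apply Bayes' theorem
P(A|D) = P(D|A)P(A) / P(D)
       = 0.01769194 / 0.03870622
       = 0.4571


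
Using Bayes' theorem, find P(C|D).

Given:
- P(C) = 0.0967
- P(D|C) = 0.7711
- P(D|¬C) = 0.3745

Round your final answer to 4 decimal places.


Bayes' theorem: P(C|D) = P(D|C) × P(C) / P(D)

Step 1: Calculate P(D) using law of total probability
P(D) = P(D|C)P(C) + P(D|¬C)P(¬C)
     = 0.7711 × 0.0967 + 0.3745 × 0.9033
     = 0.07456537 + 0.33828585
     = 0.41285122

Step 2: Apply Bayes' theorem
P(C|D) = P(D|C) × P(C) / P(D)
       = 0.07456537 / 0.41285122
       = 0.1806


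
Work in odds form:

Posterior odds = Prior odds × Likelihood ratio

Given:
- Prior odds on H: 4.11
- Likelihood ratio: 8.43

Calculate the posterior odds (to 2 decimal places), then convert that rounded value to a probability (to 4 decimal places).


Step 1: Calculate posterior odds
Posterior odds = Prior odds × LR
               = 4.11 × 8.43
               = 34.65

Step 2: Convert to probability
P(H|E) = Posterior odds / (1 + Posterior odds)
       = 34.65 / (1 + 34.65)
       = 34.65 / 35.65
       = 0.9719

The evidence increased P(H) from 0.8043 to 0.9719.


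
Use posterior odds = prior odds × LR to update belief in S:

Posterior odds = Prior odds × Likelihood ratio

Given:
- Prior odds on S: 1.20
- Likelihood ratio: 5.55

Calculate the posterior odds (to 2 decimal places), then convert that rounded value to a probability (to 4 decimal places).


Step 1: Calculate posterior odds
Posterior odds = Prior odds × LR
               = 1.20 × 5.55
               = 6.66

Step 2: Convert to probability
P(S|E) = Posterior odds / (1 + Posterior odds)
       = 6.66 / (1 + 6.66)
       = 6.66 / 7.66
       = 0.8695

The evidence increased P(S) from 0.5455 to 0.8695.


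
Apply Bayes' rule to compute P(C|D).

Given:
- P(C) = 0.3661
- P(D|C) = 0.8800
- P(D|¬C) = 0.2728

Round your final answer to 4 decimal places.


Bayes' theorem: P(C|D) = P(D|C) × P(C) / P(D)

Step 1: Calculate P(D) using law of total probability
P(D) = P(D|C)P(C) + P(D|¬C)P(¬C)
     = 0.8800 × 0.3661 + 0.2728 × 0.6339
     = 0.32216800 + 0.17292792
     = 0.49509592

Step 2: Apply Bayes' theorem
P(C|D) = P(D|C) × P(C) / P(D)
       = 0.32216800 / 0.49509592
       = 0.6507


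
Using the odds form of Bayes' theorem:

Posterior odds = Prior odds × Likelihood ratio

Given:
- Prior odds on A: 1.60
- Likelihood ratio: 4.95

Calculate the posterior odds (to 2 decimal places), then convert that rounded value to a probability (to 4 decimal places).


Step 1: Calculate posterior odds
Posterior odds = Prior odds × LR
               = 1.60 × 4.95
               = 7.92

Step 2: Convert to probability
P(A|E) = Posterior odds / (1 + Posterior odds)
       = 7.92 / (1 + 7.92)
       = 7.92 / 8.92
       = 0.8879

The evidence increased P(A) from 0.6154 to 0.8879.


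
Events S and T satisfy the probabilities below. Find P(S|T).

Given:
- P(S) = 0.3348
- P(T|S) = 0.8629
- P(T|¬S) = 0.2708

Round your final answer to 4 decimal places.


Bayes' theorem: P(S|T) = P(T|S) × P(S) / P(T)

Step 1: Calculate P(T) using law of total probability
P(T) = P(T|S)P(S) + P(T|¬S)P(¬S)
     = 0.8629 × 0.3348 + 0.2708 × 0.6652
     = 0.28889892 + 0.18013616
     = 0.46903508

Step 2: Apply Bayes' theorem
P(S|T) = P(T|S) × P(S) / P(T)
       = 0.28889892 / 0.46903508
       = 0.6159


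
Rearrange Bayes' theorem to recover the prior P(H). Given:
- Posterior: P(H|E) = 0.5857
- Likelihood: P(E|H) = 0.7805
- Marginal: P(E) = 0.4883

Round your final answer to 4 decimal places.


From Bayes' theorem: P(H|E) = P(E|H) × P(H) / P(E)

Rearranging for P(H):
P(H) = P(H|E) × P(E) / P(E|H)
     = 0.5857 × 0.4883 / 0.7805
     = 0.28599731 / 0.7805
     = 0.3664


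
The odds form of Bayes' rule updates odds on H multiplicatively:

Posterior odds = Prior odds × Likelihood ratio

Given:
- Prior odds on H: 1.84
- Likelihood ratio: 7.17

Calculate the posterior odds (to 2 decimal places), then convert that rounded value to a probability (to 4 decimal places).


Step 1: Calculate posterior odds
Posterior odds = Prior odds × LR
               = 1.84 × 7.17
               = 13.19

Step 2: Convert to probability
P(H|E) = Posterior odds / (1 + Posterior odds)
       = 13.19 / (1 + 13.19)
       = 13.19 / 14.19
       = 0.9295

The evidence increased P(H) from 0.6479 to 0.9295.


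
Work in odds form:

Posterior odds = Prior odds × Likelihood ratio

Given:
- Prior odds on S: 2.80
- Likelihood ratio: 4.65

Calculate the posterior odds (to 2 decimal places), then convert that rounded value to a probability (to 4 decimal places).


Step 1: Calculate posterior odds
Posterior odds = Prior odds × LR
               = 2.80 × 4.65
               = 13.02

Step 2: Convert to probability
P(S|E) = Posterior odds / (1 + Posterior odds)
       = 13.02 / (1 + 13.02)
       = 13.02 / 14.02
       = 0.9287

The evidence increased P(S) from 0.7368 to 0.9287.


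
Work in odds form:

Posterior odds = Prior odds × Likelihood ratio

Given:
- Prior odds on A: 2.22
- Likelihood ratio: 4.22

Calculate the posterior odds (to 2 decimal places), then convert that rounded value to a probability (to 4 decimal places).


Step 1: Calculate posterior odds
Posterior odds = Prior odds × LR
               = 2.22 × 4.22
               = 9.37

Step 2: Convert to probability
P(A|E) = Posterior odds / (1 + Posterior odds)
       = 9.37 / (1 + 9.37)
       = 9.37 / 10.37
       = 0.9036

The evidence increased P(A) from 0.6894 to 0.9036.


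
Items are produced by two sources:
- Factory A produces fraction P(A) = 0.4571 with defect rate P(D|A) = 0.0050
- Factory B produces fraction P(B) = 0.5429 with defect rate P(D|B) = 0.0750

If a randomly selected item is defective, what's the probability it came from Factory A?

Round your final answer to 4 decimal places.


Let A = from Factory A, D = defective

Given:
- P(A) = 0.4571, P(B) = 0.5429
- P(D|A) = 0.0050, P(D|B) = 0.0750

Step 1: Find P(D)
P(D) = P(D|A)P(A) + P(D|B)P(B)
     = 0.0050 × 0.4571 + 0.0750 × 0.5429
     = 0.00228550 + 0.04071750
     = 0.04300300

Step 2: Apply Bayes' theorem
P(A|D) = P(D|A)P(A) / P(D)
       = 0.00228550 / 0.04300300
       = 0.0531


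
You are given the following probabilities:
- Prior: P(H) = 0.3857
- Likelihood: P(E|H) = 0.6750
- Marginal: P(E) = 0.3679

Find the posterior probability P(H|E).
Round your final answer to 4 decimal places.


Using Bayes' theorem:

P(H|E) = P(E|H) × P(H) / P(E)
       = 0.6750 × 0.3857 / 0.3679
       = 0.26034750 / 0.3679
       = 0.7077

The evidence strengthens our belief in H.
Prior: 0.3857 → Posterior: 0.7077


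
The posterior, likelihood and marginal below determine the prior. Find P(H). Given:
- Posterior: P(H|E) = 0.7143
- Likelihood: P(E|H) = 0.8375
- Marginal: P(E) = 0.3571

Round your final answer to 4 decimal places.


From Bayes' theorem: P(H|E) = P(E|H) × P(H) / P(E)

Rearranging for P(H):
P(H) = P(H|E) × P(E) / P(E|H)
     = 0.7143 × 0.3571 / 0.8375
     = 0.25507653 / 0.8375
     = 0.3046


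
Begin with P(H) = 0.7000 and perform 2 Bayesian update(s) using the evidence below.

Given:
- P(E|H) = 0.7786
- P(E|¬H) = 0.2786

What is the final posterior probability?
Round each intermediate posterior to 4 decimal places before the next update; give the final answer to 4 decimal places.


Sequential Bayesian updating:

Initial prior: P(H) = 0.7000

Update 1:
  P(E) = 0.7786 × 0.7000 + 0.2786 × 0.3000 = 0.54502000 + 0.08358000 = 0.62860000
  P(H|E) = 0.54502000 / 0.62860000 = 0.8670

Update 2:
  P(E) = 0.7786 × 0.8670 + 0.2786 × 0.1330 = 0.67504620 + 0.03705380 = 0.71210000
  P(H|E) = 0.67504620 / 0.71210000 = 0.9480

Final posterior: 0.9480


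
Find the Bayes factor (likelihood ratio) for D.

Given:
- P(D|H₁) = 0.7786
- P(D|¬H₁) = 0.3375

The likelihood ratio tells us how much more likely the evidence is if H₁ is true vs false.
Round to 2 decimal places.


Likelihood Ratio (LR) = P(D|H₁) / P(D|¬H₁)

LR = 0.7786 / 0.3375
   = 2.31

The evidence is 2.31 times more likely if H₁ is true than if H₁ is false.
LR > 1, so observing D raises the odds in favor of H₁.


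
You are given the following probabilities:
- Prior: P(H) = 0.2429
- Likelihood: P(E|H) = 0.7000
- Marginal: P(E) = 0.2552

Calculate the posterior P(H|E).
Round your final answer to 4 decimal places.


Using Bayes' theorem:

P(H|E) = P(E|H) × P(H) / P(E)
       = 0.7000 × 0.2429 / 0.2552
       = 0.17003000 / 0.2552
       = 0.6663

The evidence strengthens our belief in H.
Prior: 0.2429 → Posterior: 0.6663


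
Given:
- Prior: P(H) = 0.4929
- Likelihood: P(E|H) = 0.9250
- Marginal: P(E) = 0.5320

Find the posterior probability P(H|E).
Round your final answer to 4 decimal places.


Using Bayes' theorem:

P(H|E) = P(E|H) × P(H) / P(E)
       = 0.9250 × 0.4929 / 0.5320
       = 0.45593250 / 0.5320
       = 0.8570

The evidence strengthens our belief in H.
Prior: 0.4929 → Posterior: 0.8570


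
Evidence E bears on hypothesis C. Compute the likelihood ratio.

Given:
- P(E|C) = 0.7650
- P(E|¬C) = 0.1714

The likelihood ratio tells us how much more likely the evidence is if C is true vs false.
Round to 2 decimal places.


Likelihood Ratio (LR) = P(E|C) / P(E|¬C)

LR = 0.7650 / 0.1714
   = 4.46

The evidence is 4.46 times more likely if C is true than if C is false.
Because LR exceeds 1, E is evidence for C.


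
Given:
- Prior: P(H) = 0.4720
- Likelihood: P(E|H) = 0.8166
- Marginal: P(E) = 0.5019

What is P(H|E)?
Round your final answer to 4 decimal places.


Using Bayes' theorem:

P(H|E) = P(E|H) × P(H) / P(E)
       = 0.8166 × 0.4720 / 0.5019
       = 0.38543520 / 0.5019
       = 0.7680

The evidence strengthens our belief in H.
Prior: 0.4720 → Posterior: 0.7680


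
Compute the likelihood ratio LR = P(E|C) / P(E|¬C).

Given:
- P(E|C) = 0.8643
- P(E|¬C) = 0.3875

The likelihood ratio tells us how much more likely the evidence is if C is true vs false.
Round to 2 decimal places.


Likelihood Ratio (LR) = P(E|C) / P(E|¬C)

LR = 0.8643 / 0.3875
   = 2.23

The evidence is 2.23 times more likely if C is true than if C is false.
LR > 1, so observing E raises the odds in favor of C.


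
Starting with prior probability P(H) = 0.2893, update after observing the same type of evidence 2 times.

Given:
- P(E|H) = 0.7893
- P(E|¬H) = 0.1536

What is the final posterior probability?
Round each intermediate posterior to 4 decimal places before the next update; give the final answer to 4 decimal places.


Sequential Bayesian updating:

Initial prior: P(H) = 0.2893

Update 1:
  P(E) = 0.7893 × 0.2893 + 0.1536 × 0.7107 = 0.22834449 + 0.10916352 = 0.33750801
  P(H|E) = 0.22834449 / 0.33750801 = 0.6766

Update 2:
  P(E) = 0.7893 × 0.6766 + 0.1536 × 0.3234 = 0.53404038 + 0.04967424 = 0.58371462
  P(H|E) = 0.53404038 / 0.58371462 = 0.9149

Final posterior: 0.9149


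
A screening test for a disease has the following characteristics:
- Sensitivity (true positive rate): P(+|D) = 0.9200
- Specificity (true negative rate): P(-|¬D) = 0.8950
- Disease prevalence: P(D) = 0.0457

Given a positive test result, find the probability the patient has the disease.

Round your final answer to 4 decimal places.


Let D = has disease, + = positive test

Given:
- P(D) = 0.0457 (prevalence)
- P(+|D) = 0.9200 (sensitivity)
- P(-|¬D) = 0.8950 (specificity)
- P(+|¬D) = 0.1050 (false positive rate = 1 - specificity)

Step 1: Find P(+)
P(+) = P(+|D)P(D) + P(+|¬D)P(¬D)
     = 0.9200 × 0.0457 + 0.1050 × 0.9543
     = 0.04204400 + 0.10020150
     = 0.14224550

Step 2: Apply Bayes' theorem for P(D|+)
P(D|+) = P(+|D)P(D) / P(+)
       = 0.04204400 / 0.14224550
       = 0.2956


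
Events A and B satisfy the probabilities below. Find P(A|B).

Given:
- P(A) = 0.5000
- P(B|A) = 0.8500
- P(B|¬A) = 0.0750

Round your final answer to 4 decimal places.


Bayes' theorem: P(A|B) = P(B|A) × P(A) / P(B)

Step 1: Calculate P(B) using law of total probability
P(B) = P(B|A)P(A) + P(B|¬A)P(¬A)
     = 0.8500 × 0.5000 + 0.0750 × 0.5000
     = 0.42500000 + 0.03750000
     = 0.46250000

Step 2: Apply Bayes' theorem
P(A|B) = P(B|A) × P(A) / P(B)
       = 0.42500000 / 0.46250000
       = 0.9189


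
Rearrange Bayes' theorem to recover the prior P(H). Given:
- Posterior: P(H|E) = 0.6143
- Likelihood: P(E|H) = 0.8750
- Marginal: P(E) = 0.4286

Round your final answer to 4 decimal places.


From Bayes' theorem: P(H|E) = P(E|H) × P(H) / P(E)

Rearranging for P(H):
P(H) = P(H|E) × P(E) / P(E|H)
     = 0.6143 × 0.4286 / 0.8750
     = 0.26328898 / 0.8750
     = 0.3009


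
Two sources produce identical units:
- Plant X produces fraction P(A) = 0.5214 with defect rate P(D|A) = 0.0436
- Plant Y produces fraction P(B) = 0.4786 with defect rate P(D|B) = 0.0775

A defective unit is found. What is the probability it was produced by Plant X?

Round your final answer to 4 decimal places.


Let A = from Plant X, D = defective

Given:
- P(A) = 0.5214, P(B) = 0.4786
- P(D|A) = 0.0436, P(D|B) = 0.0775

Step 1: Find P(D)
P(D) = P(D|A)P(A) + P(D|B)P(B)
     = 0.0436 × 0.5214 + 0.0775 × 0.4786
     = 0.02273304 + 0.03709150
     = 0.05982454

Step 2: Apply Bayes' theorem
P(A|D) = P(D|A)P(A) / P(D)
       = 0.02273304 / 0.05982454
       = 0.3800


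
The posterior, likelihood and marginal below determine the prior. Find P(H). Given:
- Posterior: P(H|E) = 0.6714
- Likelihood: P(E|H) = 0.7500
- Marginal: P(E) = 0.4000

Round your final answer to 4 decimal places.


From Bayes' theorem: P(H|E) = P(E|H) × P(H) / P(E)

Rearranging for P(H):
P(H) = P(H|E) × P(E) / P(E|H)
     = 0.6714 × 0.4000 / 0.7500
     = 0.26856000 / 0.7500
     = 0.3581


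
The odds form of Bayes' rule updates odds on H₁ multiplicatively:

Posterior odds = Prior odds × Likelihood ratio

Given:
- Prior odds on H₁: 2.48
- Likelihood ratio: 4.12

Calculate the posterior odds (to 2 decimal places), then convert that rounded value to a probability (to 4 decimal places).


Step 1: Calculate posterior odds
Posterior odds = Prior odds × LR
               = 2.48 × 4.12
               = 10.22

Step 2: Convert to probability
P(H₁|E) = Posterior odds / (1 + Posterior odds)
       = 10.22 / (1 + 10.22)
       = 10.22 / 11.22
       = 0.9109

The evidence increased P(H₁) from 0.7126 to 0.9109.


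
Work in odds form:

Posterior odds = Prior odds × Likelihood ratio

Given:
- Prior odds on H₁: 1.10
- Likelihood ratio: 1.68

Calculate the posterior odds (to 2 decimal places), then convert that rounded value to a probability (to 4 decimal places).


Step 1: Calculate posterior odds
Posterior odds = Prior odds × LR
               = 1.10 × 1.68
               = 1.85

Step 2: Convert to probability
P(H₁|E) = Posterior odds / (1 + Posterior odds)
       = 1.85 / (1 + 1.85)
       = 1.85 / 2.85
       = 0.6491

The evidence increased P(H₁) from 0.5238 to 0.6491.


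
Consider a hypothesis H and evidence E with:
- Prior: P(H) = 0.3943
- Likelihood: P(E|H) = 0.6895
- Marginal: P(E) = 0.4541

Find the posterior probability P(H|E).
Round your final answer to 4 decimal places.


Using Bayes' theorem:

P(H|E) = P(E|H) × P(H) / P(E)
       = 0.6895 × 0.3943 / 0.4541
       = 0.27186985 / 0.4541
       = 0.5987

The evidence strengthens our belief in H.
Prior: 0.3943 → Posterior: 0.5987


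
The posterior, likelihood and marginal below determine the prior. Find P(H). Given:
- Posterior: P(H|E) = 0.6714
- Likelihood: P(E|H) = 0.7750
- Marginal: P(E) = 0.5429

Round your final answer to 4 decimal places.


From Bayes' theorem: P(H|E) = P(E|H) × P(H) / P(E)

Rearranging for P(H):
P(H) = P(H|E) × P(E) / P(E|H)
     = 0.6714 × 0.5429 / 0.7750
     = 0.36450306 / 0.7750
     = 0.4703


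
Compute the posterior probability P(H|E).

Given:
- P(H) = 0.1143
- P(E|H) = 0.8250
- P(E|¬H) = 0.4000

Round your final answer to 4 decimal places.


Bayes' theorem: P(H|E) = P(E|H) × P(H) / P(E)

Step 1: Calculate P(E) using law of total probability
P(E) = P(E|H)P(H) + P(E|¬H)P(¬H)
     = 0.8250 × 0.1143 + 0.4000 × 0.8857
     = 0.09429750 + 0.35428000
     = 0.44857750

Step 2: Apply Bayes' theorem
P(H|E) = P(E|H) × P(H) / P(E)
       = 0.09429750 / 0.44857750
       = 0.2102


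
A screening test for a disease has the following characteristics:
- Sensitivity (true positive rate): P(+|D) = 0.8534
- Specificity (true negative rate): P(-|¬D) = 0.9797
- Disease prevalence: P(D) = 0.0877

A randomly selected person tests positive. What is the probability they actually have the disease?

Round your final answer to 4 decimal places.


Let D = has disease, + = positive test

Given:
- P(D) = 0.0877 (prevalence)
- P(+|D) = 0.8534 (sensitivity)
- P(-|¬D) = 0.9797 (specificity)
- P(+|¬D) = 0.0203 (false positive rate = 1 - specificity)

Step 1: Find P(+)
P(+) = P(+|D)P(D) + P(+|¬D)P(¬D)
     = 0.8534 × 0.0877 + 0.0203 × 0.9123
     = 0.07484318 + 0.01851969
     = 0.09336287

Step 2: Apply Bayes' theorem for P(D|+)
P(D|+) = P(+|D)P(D) / P(+)
       = 0.07484318 / 0.09336287
       = 0.8016


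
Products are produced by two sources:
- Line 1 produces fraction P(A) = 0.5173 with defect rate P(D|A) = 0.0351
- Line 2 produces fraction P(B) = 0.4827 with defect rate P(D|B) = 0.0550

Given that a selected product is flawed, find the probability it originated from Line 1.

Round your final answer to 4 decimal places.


Let A = from Line 1, D = flawed

Given:
- P(A) = 0.5173, P(B) = 0.4827
- P(D|A) = 0.0351, P(D|B) = 0.0550

Step 1: Find P(D)
P(D) = P(D|A)P(A) + P(D|B)P(B)
     = 0.0351 × 0.5173 + 0.0550 × 0.4827
     = 0.01815723 + 0.02654850
     = 0.04470573

Step 2: Apply Bayes' theorem
P(A|D) = P(D|A)P(A) / P(D)
       = 0.01815723 / 0.04470573
       = 0.4061


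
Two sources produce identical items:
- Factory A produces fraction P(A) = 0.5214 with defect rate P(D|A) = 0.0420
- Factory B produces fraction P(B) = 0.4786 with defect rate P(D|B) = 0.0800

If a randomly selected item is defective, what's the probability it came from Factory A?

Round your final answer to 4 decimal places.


Let A = from Factory A, D = defective

Given:
- P(A) = 0.5214, P(B) = 0.4786
- P(D|A) = 0.0420, P(D|B) = 0.0800

Step 1: Find P(D)
P(D) = P(D|A)P(A) + P(D|B)P(B)
     = 0.0420 × 0.5214 + 0.0800 × 0.4786
     = 0.02189880 + 0.03828800
     = 0.06018680

Step 2: Apply Bayes' theorem
P(A|D) = P(D|A)P(A) / P(D)
       = 0.02189880 / 0.06018680
       = 0.3638


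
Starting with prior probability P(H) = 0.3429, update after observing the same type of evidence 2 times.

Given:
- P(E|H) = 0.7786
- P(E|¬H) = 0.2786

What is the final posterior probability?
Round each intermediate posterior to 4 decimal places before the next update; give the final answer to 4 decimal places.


Sequential Bayesian updating:

Initial prior: P(H) = 0.3429

Update 1:
  P(E) = 0.7786 × 0.3429 + 0.2786 × 0.6571 = 0.26698194 + 0.18306806 = 0.45005000
  P(H|E) = 0.26698194 / 0.45005000 = 0.5932

Update 2:
  P(E) = 0.7786 × 0.5932 + 0.2786 × 0.4068 = 0.46186552 + 0.11333448 = 0.57520000
  P(H|E) = 0.46186552 / 0.57520000 = 0.8030

Final posterior: 0.8030


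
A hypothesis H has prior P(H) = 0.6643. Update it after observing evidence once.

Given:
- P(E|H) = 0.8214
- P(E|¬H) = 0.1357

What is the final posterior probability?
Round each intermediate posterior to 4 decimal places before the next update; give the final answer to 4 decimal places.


Sequential Bayesian updating:

Initial prior: P(H) = 0.6643

Update 1:
  P(E) = 0.8214 × 0.6643 + 0.1357 × 0.3357 = 0.54565602 + 0.04555449 = 0.59121051
  P(H|E) = 0.54565602 / 0.59121051 = 0.9229

Final posterior: 0.9229


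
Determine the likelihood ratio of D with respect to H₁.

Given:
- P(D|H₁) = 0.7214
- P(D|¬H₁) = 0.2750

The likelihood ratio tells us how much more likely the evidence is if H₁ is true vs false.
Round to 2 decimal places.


Likelihood Ratio (LR) = P(D|H₁) / P(D|¬H₁)

LR = 0.7214 / 0.2750
   = 2.62

The evidence is 2.62 times more likely if H₁ is true than if H₁ is false.
Since LR > 1, the evidence supports H₁ over ¬H₁.


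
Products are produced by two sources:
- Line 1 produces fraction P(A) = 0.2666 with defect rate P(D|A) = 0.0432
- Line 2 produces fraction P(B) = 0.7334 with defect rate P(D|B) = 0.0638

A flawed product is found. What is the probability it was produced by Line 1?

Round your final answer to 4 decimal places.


Let A = from Line 1, D = flawed

Given:
- P(A) = 0.2666, P(B) = 0.7334
- P(D|A) = 0.0432, P(D|B) = 0.0638

Step 1: Find P(D)
P(D) = P(D|A)P(A) + P(D|B)P(B)
     = 0.0432 × 0.2666 + 0.0638 × 0.7334
     = 0.01151712 + 0.04679092
     = 0.05830804

Step 2: Apply Bayes' theorem
P(A|D) = P(D|A)P(A) / P(D)
       = 0.01151712 / 0.05830804
       = 0.1975


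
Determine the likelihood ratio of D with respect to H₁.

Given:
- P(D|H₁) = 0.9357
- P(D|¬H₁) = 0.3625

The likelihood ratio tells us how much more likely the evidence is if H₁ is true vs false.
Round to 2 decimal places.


Likelihood Ratio (LR) = P(D|H₁) / P(D|¬H₁)

LR = 0.9357 / 0.3625
   = 2.58

The evidence is 2.58 times more likely if H₁ is true than if H₁ is false.
Since LR > 1, the evidence supports H₁ over ¬H₁.


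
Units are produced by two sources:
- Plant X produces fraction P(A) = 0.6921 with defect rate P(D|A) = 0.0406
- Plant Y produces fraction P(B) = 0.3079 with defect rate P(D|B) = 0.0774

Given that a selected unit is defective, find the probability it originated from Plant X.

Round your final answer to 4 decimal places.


Let A = from Plant X, D = defective

Given:
- P(A) = 0.6921, P(B) = 0.3079
- P(D|A) = 0.0406, P(D|B) = 0.0774

Step 1: Find P(D)
P(D) = P(D|A)P(A) + P(D|B)P(B)
     = 0.0406 × 0.6921 + 0.0774 × 0.3079
     = 0.02809926 + 0.02383146
     = 0.05193072

Step 2: Apply Bayes' theorem
P(A|D) = P(D|A)P(A) / P(D)
       = 0.02809926 / 0.05193072
       = 0.5411


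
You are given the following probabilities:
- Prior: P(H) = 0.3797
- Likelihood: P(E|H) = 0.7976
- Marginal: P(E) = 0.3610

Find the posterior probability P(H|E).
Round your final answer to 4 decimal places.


Using Bayes' theorem:

P(H|E) = P(E|H) × P(H) / P(E)
       = 0.7976 × 0.3797 / 0.3610
       = 0.30284872 / 0.3610
       = 0.8389

The evidence strengthens our belief in H.
Prior: 0.3797 → Posterior: 0.8389


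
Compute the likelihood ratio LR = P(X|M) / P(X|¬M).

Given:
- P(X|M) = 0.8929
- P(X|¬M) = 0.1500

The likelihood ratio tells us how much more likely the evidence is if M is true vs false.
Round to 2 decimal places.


Likelihood Ratio (LR) = P(X|M) / P(X|¬M)

LR = 0.8929 / 0.1500
   = 5.95

The evidence is 5.95 times more likely if M is true than if M is false.
LR > 1, so observing X raises the odds in favor of M.


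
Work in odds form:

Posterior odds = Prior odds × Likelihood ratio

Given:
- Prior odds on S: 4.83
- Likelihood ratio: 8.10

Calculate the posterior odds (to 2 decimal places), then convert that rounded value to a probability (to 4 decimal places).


Step 1: Calculate posterior odds
Posterior odds = Prior odds × LR
               = 4.83 × 8.10
               = 39.12

Step 2: Convert to probability
P(S|E) = Posterior odds / (1 + Posterior odds)
       = 39.12 / (1 + 39.12)
       = 39.12 / 40.12
       = 0.9751

The evidence increased P(S) from 0.8285 to 0.9751.


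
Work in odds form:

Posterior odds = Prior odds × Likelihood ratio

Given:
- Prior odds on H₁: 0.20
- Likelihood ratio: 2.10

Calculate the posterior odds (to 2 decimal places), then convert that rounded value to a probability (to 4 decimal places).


Step 1: Calculate posterior odds
Posterior odds = Prior odds × LR
               = 0.20 × 2.10
               = 0.42

Step 2: Convert to probability
P(H₁|E) = Posterior odds / (1 + Posterior odds)
       = 0.42 / (1 + 0.42)
       = 0.42 / 1.42
       = 0.2958

The evidence increased P(H₁) from 0.1667 to 0.2958.


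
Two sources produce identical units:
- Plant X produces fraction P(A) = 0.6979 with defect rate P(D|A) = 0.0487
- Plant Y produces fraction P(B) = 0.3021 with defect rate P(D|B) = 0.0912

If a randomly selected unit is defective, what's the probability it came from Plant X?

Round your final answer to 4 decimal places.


Let A = from Plant X, D = defective

Given:
- P(A) = 0.6979, P(B) = 0.3021
- P(D|A) = 0.0487, P(D|B) = 0.0912

Step 1: Find P(D)
P(D) = P(D|A)P(A) + P(D|B)P(B)
     = 0.0487 × 0.6979 + 0.0912 × 0.3021
     = 0.03398773 + 0.02755152
     = 0.06153925

Step 2: Apply Bayes' theorem
P(A|D) = P(D|A)P(A) / P(D)
       = 0.03398773 / 0.06153925
       = 0.5523


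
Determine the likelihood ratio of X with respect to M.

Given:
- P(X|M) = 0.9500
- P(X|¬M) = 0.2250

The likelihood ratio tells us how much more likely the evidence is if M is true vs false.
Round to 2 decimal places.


Likelihood Ratio (LR) = P(X|M) / P(X|¬M)

LR = 0.9500 / 0.2250
   = 4.22

The evidence is 4.22 times more likely if M is true than if M is false.
Because LR exceeds 1, X is evidence for M.


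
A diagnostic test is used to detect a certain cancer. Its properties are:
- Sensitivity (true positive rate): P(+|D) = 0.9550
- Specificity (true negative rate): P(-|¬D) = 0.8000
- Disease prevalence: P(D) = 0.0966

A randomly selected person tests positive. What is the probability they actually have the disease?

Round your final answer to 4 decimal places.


Let D = has disease, + = positive test

Given:
- P(D) = 0.0966 (prevalence)
- P(+|D) = 0.9550 (sensitivity)
- P(-|¬D) = 0.8000 (specificity)
- P(+|¬D) = 0.2000 (false positive rate = 1 - specificity)

Step 1: Find P(+)
P(+) = P(+|D)P(D) + P(+|¬D)P(¬D)
     = 0.9550 × 0.0966 + 0.2000 × 0.9034
     = 0.09225300 + 0.18068000
     = 0.27293300

Step 2: Apply Bayes' theorem for P(D|+)
P(D|+) = P(+|D)P(D) / P(+)
       = 0.09225300 / 0.27293300
       = 0.3380


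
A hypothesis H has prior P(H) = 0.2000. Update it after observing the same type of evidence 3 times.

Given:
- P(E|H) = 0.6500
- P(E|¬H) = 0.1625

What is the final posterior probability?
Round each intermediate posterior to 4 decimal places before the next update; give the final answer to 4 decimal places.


Sequential Bayesian updating:

Initial prior: P(H) = 0.2000

Update 1:
  P(E) = 0.6500 × 0.2000 + 0.1625 × 0.8000 = 0.13000000 + 0.13000000 = 0.26000000
  P(H|E) = 0.13000000 / 0.26000000 = 0.5000

Update 2:
  P(E) = 0.6500 × 0.5000 + 0.1625 × 0.5000 = 0.32500000 + 0.08125000 = 0.40625000
  P(H|E) = 0.32500000 / 0.40625000 = 0.8000

Update 3:
  P(E) = 0.6500 × 0.8000 + 0.1625 × 0.2000 = 0.52000000 + 0.03250000 = 0.55250000
  P(H|E) = 0.52000000 / 0.55250000 = 0.9412

Final posterior: 0.9412


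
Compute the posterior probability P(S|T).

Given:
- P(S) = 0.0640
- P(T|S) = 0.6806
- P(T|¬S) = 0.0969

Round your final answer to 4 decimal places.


Bayes' theorem: P(S|T) = P(T|S) × P(S) / P(T)

Step 1: Calculate P(T) using law of total probability
P(T) = P(T|S)P(S) + P(T|¬S)P(¬S)
     = 0.6806 × 0.0640 + 0.0969 × 0.9360
     = 0.04355840 + 0.09069840
     = 0.13425680

Step 2: Apply Bayes' theorem
P(S|T) = P(T|S) × P(S) / P(T)
       = 0.04355840 / 0.13425680
       = 0.3244
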